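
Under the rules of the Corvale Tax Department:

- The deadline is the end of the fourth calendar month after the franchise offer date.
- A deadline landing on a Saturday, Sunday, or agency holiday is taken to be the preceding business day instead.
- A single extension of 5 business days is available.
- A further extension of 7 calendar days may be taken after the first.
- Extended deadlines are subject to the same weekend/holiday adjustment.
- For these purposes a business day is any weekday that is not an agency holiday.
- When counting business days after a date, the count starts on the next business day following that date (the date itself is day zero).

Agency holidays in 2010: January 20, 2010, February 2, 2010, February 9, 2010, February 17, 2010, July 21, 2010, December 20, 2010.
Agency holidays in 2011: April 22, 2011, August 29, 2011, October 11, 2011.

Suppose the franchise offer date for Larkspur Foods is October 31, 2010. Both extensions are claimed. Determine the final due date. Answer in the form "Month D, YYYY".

4 months after October 31, 2010 falls in February 2011; the last day of that month is February 28, 2011.
February 28, 2011 falls on a Monday, which is a business day, so no adjustment is needed.
Applying the 5-business-day extension: 5 business days after February 28, 2011 is March 7, 2011.
March 7, 2011 falls on a Monday, which is a business day, so no adjustment is needed.
Add the 7 calendar-day extension to March 7, 2011: March 14, 2011.
March 14, 2011 is a Monday and not a listed holiday, so it stands.
Final deadline: March 14, 2011.

March 14, 2011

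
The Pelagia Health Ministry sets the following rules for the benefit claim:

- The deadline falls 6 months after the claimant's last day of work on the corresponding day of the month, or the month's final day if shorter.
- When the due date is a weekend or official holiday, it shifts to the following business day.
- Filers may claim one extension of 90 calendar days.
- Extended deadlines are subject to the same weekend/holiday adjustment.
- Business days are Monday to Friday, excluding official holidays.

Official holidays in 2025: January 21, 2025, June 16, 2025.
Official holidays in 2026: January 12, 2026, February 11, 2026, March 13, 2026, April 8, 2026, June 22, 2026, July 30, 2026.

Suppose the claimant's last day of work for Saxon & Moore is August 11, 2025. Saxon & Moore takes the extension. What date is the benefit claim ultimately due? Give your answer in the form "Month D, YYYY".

May 13, 2026

Moving 6 months forward from August 11, 2025 on the corresponding day gives February 11, 2026.
February 11, 2026 is a listed holiday; the next business day is February 12, 2026 (Thursday).
The 90-calendar-day extension moves the deadline from February 12, 2026 to May 13, 2026.
Since May 13, 2026 is a Wednesday and not a holiday, the date is unchanged.
Final deadline: May 13, 2026.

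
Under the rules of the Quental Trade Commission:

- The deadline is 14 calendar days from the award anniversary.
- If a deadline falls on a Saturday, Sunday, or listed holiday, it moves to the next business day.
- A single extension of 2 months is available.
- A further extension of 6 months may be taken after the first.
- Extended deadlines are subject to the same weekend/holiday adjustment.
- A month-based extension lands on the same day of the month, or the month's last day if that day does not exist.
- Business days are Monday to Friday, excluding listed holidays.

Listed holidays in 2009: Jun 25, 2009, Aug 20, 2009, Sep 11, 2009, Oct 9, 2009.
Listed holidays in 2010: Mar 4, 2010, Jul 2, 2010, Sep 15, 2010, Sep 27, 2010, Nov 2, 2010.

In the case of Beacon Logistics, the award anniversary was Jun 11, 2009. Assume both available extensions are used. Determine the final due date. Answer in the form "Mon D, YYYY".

Feb 26, 2010

Trigger date Jun 11, 2009 + 14 calendar days = Jun 25, 2009.
Because Jun 25, 2009 is a listed holiday, the deadline becomes Jun 26, 2009 (Friday).
Add 2 months to Jun 26, 2009: Aug 26, 2009.
Aug 26, 2009 falls on a Wednesday, which is a business day, so no adjustment is needed.
Add 6 months to Aug 26, 2009: Feb 26, 2010.
Since Feb 26, 2010 is a Friday and not a holiday, the date is unchanged.
So the filing is due Feb 26, 2010.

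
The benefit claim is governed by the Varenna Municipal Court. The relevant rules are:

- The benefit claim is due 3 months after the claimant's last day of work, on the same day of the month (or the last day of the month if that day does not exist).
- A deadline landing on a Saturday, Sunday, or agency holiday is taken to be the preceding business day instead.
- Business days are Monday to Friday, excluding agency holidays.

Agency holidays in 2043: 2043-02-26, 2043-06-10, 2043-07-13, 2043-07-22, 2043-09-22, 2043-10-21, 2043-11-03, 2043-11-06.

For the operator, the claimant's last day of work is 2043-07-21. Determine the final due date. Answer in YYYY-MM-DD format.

Moving 3 months forward from 2043-07-21 on the corresponding day gives 2043-10-21.
2043-10-21 falls on a listed holiday. Rolling to the preceding business day gives 2043-10-20, a Tuesday.
The final due date is 2043-10-20.

2043-10-20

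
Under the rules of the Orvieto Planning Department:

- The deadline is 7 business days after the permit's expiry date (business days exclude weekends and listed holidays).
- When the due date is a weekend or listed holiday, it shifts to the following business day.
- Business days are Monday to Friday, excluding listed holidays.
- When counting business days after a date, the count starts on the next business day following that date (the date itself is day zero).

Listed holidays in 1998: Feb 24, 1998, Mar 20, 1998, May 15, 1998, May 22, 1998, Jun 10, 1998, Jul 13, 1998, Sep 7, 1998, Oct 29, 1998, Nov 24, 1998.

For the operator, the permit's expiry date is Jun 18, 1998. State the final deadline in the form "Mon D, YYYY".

Jun 29, 1998

Counting 7 business days after Jun 18, 1998 (skipping weekends and listed holidays) reaches Jun 29, 1998.
Jun 29, 1998 is a Monday and not a listed holiday, so it stands.
So the filing is due Jun 29, 1998.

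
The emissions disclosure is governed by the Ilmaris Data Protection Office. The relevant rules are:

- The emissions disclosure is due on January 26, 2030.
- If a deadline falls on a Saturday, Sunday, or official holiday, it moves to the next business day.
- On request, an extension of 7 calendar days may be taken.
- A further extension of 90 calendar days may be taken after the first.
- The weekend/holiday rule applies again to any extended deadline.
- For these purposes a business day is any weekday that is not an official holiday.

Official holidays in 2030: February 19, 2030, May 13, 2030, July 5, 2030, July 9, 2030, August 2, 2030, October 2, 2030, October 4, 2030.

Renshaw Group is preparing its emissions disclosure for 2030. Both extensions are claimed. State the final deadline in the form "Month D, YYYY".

The statutory due date is January 26, 2030.
January 26, 2030 is a Saturday, so it moves to the next business day, January 28, 2030 (Monday).
Applying the 7-calendar-day extension: January 28, 2030 + 7 days = February 4, 2030.
February 4, 2030 falls on a Monday, which is a business day, so no adjustment is needed.
With the 90-day extension, February 4, 2030 becomes May 5, 2030.
May 5, 2030 is a Sunday; the next business day is May 6, 2030 (Monday).
The final due date is May 6, 2030.

May 6, 2030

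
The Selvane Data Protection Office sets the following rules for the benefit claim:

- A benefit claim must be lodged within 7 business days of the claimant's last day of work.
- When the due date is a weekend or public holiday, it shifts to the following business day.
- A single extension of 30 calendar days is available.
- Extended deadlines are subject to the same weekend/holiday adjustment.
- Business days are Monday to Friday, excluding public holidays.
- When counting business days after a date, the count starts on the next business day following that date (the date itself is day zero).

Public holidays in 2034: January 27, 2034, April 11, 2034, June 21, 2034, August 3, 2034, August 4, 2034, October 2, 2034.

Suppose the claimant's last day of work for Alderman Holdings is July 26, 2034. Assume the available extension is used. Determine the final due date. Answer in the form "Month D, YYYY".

Counting 7 business days after July 26, 2034 (skipping weekends and listed holidays) reaches August 8, 2034.
Since August 8, 2034 is a Tuesday and not a holiday, the date is unchanged.
Add the 30 calendar-day extension to August 8, 2034: September 7, 2034.
September 7, 2034 (Thursday) is already a business day.
Deadline: September 7, 2034.

September 7, 2034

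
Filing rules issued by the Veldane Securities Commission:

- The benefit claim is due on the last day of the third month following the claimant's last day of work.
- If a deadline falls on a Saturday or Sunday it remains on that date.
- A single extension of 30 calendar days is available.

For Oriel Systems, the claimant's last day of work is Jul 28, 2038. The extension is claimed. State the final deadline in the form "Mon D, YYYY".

Nov 30, 2038

3 months after Jul 28, 2038 is October 2038; that month ends on Oct 31, 2038.
Oct 31, 2038 falls on a Sunday. The rules make no weekend/holiday allowance, so it remains Oct 31, 2038.
Applying the 30-calendar-day extension: Oct 31, 2038 + 30 days = Nov 30, 2038.
Nov 30, 2038 is a Tuesday; no weekend or holiday adjustment applies.
The final due date is Nov 30, 2038.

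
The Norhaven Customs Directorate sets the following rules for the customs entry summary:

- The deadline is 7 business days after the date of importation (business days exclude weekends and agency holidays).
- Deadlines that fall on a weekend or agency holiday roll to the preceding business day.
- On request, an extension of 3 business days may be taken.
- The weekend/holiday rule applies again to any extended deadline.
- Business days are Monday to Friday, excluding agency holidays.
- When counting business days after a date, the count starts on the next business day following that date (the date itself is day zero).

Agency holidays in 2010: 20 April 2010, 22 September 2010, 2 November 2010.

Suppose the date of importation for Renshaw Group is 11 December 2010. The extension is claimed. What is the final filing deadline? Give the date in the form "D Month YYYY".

24 December 2010

Starting the day after 11 December 2010 and counting 7 business days lands on 21 December 2010.
21 December 2010 (Tuesday) is already a business day.
Counting 3 further business days from 21 December 2010 reaches 24 December 2010.
24 December 2010 is a Friday and not a listed holiday, so it stands.
Deadline: 24 December 2010.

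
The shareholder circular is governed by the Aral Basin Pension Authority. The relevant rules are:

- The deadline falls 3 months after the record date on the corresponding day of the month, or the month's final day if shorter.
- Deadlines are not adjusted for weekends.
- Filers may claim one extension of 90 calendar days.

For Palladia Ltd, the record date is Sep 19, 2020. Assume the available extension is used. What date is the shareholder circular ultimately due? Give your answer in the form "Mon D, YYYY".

3 months after Sep 19, 2020, on the same day of the month, is Dec 19, 2020.
No adjustment is made for weekends or holidays, so Dec 19, 2020 stands.
The 90-calendar-day extension moves the deadline from Dec 19, 2020 to Mar 19, 2021.
No adjustment is made for weekends or holidays, so Mar 19, 2021 stands.
So the filing is due Mar 19, 2021.

Mar 19, 2021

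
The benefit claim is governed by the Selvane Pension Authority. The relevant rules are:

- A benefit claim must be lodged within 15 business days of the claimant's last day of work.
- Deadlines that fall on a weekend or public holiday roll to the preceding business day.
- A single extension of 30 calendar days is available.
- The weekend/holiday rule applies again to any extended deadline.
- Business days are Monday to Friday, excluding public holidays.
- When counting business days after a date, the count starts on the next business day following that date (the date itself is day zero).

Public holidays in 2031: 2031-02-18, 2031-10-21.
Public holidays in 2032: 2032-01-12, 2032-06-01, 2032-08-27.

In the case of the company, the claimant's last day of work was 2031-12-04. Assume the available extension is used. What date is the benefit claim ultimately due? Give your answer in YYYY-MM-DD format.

2032-01-23

Starting the day after 2031-12-04 and counting 15 business days lands on 2031-12-25.
2031-12-25 (Thursday) is already a business day.
Add the 30 calendar-day extension to 2031-12-25: 2032-01-24.
2032-01-24 is a Saturday, so it moves to the preceding business day, 2032-01-23 (Friday).
The final due date is 2032-01-23.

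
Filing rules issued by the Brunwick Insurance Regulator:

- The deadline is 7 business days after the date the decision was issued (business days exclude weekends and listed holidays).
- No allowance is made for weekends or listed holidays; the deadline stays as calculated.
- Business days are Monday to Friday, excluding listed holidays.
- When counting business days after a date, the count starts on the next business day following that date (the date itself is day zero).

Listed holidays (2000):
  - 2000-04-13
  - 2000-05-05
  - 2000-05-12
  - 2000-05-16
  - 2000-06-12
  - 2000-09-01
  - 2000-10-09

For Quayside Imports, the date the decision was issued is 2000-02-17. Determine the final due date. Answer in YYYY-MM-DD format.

2000-02-28

7 business days after 2000-02-17, excluding weekends and holidays, is 2000-02-28.
2000-02-28 falls on a Monday. The rules make no weekend/holiday allowance, so it remains 2000-02-28.
The final due date is 2000-02-28.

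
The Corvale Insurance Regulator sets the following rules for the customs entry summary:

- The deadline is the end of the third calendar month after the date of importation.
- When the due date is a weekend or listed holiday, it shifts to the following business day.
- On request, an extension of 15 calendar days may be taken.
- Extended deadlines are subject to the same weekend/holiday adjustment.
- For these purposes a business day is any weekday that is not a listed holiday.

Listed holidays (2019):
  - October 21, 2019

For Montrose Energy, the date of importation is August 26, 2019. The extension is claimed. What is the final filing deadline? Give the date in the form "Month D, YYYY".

December 17, 2019

The third month after August 26, 2019 is November 2019, whose last day is November 30, 2019.
November 30, 2019 is a Saturday; the next business day is December 2, 2019 (Monday).
Applying the 15-calendar-day extension: December 2, 2019 + 15 days = December 17, 2019.
Since December 17, 2019 is a Tuesday and not a holiday, the date is unchanged.
Final deadline: December 17, 2019.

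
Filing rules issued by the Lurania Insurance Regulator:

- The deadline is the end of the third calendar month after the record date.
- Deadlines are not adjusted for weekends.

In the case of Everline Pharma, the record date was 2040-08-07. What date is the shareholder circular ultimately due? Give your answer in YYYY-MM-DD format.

3 months after 2040-08-07 falls in November 2040; the last day of that month is 2040-11-30.
2040-11-30 falls on a Friday. The rules make no weekend/holiday allowance, so it remains 2040-11-30.
Deadline: 2040-11-30.

2040-11-30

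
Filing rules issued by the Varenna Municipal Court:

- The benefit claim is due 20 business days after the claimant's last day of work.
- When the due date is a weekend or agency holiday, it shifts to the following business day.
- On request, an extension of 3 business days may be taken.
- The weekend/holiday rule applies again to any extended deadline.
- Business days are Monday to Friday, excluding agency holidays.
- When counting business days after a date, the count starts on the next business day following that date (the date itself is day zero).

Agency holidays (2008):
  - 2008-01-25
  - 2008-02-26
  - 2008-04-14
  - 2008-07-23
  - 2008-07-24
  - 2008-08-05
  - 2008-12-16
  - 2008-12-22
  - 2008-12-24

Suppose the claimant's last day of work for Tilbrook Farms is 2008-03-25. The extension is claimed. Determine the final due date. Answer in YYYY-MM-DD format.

2008-04-28

Starting the day after 2008-03-25 and counting 20 business days lands on 2008-04-23.
Since 2008-04-23 is a Wednesday and not a holiday, the date is unchanged.
Counting 3 further business days from 2008-04-23 reaches 2008-04-28.
2008-04-28 (Monday) is already a business day.
So the filing is due 2008-04-28.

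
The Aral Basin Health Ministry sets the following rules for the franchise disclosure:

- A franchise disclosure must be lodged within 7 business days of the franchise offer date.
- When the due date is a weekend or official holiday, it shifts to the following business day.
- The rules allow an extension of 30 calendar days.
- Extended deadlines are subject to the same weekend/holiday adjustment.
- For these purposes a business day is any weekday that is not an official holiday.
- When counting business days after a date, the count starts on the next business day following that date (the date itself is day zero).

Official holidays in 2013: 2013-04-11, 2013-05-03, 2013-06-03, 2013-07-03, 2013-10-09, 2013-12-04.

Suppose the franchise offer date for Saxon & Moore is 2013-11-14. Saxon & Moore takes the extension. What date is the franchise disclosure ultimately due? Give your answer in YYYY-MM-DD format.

Starting the day after 2013-11-14 and counting 7 business days lands on 2013-11-25.
2013-11-25 is a Monday and not a listed holiday, so it stands.
Applying the 30-calendar-day extension: 2013-11-25 + 30 days = 2013-12-25.
2013-12-25 is a Wednesday and not a listed holiday, so it stands.
Deadline: 2013-12-25.

2013-12-25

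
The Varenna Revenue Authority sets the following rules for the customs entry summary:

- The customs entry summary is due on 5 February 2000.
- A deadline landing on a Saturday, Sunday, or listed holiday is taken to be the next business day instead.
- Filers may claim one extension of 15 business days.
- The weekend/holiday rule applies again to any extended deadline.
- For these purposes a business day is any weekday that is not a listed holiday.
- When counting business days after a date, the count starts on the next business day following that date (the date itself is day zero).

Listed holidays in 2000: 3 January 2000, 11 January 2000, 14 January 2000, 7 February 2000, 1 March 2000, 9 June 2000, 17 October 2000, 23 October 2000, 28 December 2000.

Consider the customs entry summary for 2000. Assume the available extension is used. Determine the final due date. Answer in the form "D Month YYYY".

The statutory due date is 5 February 2000.
5 February 2000 falls on a Saturday. Rolling to the next business day gives 8 February 2000, a Tuesday.
Counting 15 further business days from 8 February 2000 reaches 29 February 2000.
29 February 2000 (Tuesday) is already a business day.
So the filing is due 29 February 2000.

29 February 2000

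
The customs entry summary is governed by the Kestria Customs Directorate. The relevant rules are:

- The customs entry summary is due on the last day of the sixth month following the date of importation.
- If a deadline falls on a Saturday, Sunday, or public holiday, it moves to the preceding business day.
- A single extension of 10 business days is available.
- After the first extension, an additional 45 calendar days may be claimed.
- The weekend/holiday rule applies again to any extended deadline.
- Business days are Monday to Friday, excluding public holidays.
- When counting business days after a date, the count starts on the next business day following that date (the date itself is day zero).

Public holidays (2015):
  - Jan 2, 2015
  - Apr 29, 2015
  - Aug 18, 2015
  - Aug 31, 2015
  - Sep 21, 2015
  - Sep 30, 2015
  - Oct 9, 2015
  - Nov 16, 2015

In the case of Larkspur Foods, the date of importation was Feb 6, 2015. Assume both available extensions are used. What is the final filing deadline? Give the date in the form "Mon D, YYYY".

Oct 29, 2015

The sixth month after Feb 6, 2015 is August 2015, whose last day is Aug 31, 2015.
Aug 31, 2015 falls on a listed holiday. Rolling to the preceding business day gives Aug 28, 2015, a Friday.
Applying the 10-business-day extension: 10 business days after Aug 28, 2015 is Sep 14, 2015.
Sep 14, 2015 (Monday) is already a business day.
Add the 45 calendar-day extension to Sep 14, 2015: Oct 29, 2015.
Oct 29, 2015 (Thursday) is already a business day.
Deadline: Oct 29, 2015.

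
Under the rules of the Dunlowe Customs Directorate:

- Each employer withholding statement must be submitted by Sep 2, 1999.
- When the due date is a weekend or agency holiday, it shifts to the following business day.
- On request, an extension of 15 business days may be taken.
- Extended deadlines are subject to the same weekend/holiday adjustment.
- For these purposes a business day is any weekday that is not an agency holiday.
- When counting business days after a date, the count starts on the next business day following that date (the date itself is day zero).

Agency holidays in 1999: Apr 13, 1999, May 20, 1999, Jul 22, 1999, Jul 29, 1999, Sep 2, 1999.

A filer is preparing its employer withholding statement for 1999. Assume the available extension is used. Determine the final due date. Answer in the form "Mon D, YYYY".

Sep 24, 1999

The statutory due date is Sep 2, 1999.
Because Sep 2, 1999 is a listed holiday, the deadline becomes Sep 3, 1999 (Friday).
Counting 15 further business days from Sep 3, 1999 reaches Sep 24, 1999.
Sep 24, 1999 falls on a Friday, which is a business day, so no adjustment is needed.
The final due date is Sep 24, 1999.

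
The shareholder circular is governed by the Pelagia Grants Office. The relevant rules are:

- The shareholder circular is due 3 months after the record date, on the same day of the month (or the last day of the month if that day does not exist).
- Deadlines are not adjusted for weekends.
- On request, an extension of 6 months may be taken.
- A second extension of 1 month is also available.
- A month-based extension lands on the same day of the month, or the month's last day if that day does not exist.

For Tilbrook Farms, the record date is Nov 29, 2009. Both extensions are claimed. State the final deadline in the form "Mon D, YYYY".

Sep 28, 2010

Moving 3 months forward from Nov 29, 2009 on the corresponding day gives Feb 28, 2010 (day 29 does not exist in February, so the month's last day is used).
Feb 28, 2010 falls on a Sunday. The rules make no weekend/holiday allowance, so it remains Feb 28, 2010.
Applying the 6 months extension: 6 months after Feb 28, 2010 is Aug 28, 2010.
Aug 28, 2010 is a Saturday; no weekend or holiday adjustment applies.
Add 1 month to Aug 28, 2010: Sep 28, 2010.
Sep 28, 2010 falls on a Tuesday. The rules make no weekend/holiday allowance, so it remains Sep 28, 2010.
The final due date is Sep 28, 2010.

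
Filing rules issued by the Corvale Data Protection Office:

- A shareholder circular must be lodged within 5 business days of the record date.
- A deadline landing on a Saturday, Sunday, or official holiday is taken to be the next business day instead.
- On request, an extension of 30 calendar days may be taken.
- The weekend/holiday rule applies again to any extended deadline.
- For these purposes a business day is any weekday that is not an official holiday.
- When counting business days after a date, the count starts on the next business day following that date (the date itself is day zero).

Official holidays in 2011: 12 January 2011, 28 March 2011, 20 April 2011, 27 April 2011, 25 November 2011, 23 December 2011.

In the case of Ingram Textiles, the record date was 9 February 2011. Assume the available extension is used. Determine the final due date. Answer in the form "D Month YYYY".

18 March 2011

Starting the day after 9 February 2011 and counting 5 business days lands on 16 February 2011.
16 February 2011 is a Wednesday and not a listed holiday, so it stands.
With the 30-day extension, 16 February 2011 becomes 18 March 2011.
18 March 2011 falls on a Friday, which is a business day, so no adjustment is needed.
Deadline: 18 March 2011.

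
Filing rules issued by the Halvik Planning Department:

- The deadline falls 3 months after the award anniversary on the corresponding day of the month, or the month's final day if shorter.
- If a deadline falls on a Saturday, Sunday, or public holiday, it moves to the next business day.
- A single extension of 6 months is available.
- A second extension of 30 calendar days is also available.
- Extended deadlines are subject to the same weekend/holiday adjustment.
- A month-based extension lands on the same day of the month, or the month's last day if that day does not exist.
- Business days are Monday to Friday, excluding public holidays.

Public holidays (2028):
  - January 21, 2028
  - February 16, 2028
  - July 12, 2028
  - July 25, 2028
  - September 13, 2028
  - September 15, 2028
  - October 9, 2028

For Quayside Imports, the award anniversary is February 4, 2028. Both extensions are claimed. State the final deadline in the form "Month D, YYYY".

December 6, 2028

3 months from February 4, 2028 is May 4, 2028.
May 4, 2028 is a Thursday and not a listed holiday, so it stands.
Add 6 months to May 4, 2028: November 4, 2028.
November 4, 2028 is a Saturday; the next business day is November 6, 2028 (Monday).
With the 30-day extension, November 6, 2028 becomes December 6, 2028.
December 6, 2028 (Wednesday) is already a business day.
So the filing is due December 6, 2028.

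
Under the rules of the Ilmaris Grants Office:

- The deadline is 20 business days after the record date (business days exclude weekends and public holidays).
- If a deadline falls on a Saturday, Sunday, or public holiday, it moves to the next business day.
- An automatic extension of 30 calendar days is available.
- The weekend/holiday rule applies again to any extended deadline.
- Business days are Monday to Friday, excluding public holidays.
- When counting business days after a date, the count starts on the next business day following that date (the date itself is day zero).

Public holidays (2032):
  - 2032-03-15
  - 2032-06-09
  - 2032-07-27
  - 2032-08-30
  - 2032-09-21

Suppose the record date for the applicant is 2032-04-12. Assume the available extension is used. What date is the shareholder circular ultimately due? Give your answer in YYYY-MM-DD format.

2032-06-10

20 business days after 2032-04-12, excluding weekends and holidays, is 2032-05-10.
2032-05-10 is a Monday and not a listed holiday, so it stands.
With the 30-day extension, 2032-05-10 becomes 2032-06-09.
2032-06-09 is a listed holiday; the next business day is 2032-06-10 (Thursday).
So the filing is due 2032-06-10.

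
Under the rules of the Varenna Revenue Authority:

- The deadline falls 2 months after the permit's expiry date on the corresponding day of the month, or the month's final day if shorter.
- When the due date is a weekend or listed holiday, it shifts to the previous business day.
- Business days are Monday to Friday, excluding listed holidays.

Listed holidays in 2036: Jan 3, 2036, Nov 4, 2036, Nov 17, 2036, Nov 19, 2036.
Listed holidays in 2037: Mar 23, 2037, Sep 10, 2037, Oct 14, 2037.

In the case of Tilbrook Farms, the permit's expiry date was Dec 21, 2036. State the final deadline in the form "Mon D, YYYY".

Feb 20, 2037

2 months after Dec 21, 2036, on the same day of the month, is Feb 21, 2037.
Feb 21, 2037 is a Saturday, so it moves to the preceding business day, Feb 20, 2037 (Friday).
Deadline: Feb 20, 2037.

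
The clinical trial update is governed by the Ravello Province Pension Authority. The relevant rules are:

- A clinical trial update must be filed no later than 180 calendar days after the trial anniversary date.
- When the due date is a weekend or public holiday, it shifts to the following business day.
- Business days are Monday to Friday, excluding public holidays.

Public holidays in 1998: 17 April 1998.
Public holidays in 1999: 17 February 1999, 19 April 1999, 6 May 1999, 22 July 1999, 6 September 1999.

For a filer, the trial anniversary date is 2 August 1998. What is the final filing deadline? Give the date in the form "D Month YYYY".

180 calendar days after 2 August 1998 is 29 January 1999.
29 January 1999 (Friday) is already a business day.
The final due date is 29 January 1999.

29 January 1999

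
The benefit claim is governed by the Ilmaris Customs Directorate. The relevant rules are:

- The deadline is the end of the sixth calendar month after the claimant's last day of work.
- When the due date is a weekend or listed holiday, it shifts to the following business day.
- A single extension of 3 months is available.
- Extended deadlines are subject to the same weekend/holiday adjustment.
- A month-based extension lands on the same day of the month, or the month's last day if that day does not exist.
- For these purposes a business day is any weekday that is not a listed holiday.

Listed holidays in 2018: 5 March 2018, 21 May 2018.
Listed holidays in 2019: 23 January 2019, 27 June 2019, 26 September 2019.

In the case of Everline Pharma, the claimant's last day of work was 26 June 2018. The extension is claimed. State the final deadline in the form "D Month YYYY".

6 months after 26 June 2018 falls in December 2018; the last day of that month is 31 December 2018.
31 December 2018 is a Monday and not a listed holiday, so it stands.
Add 3 months to 31 December 2018: 31 March 2019.
Because 31 March 2019 is a Sunday, the deadline becomes 1 April 2019 (Monday).
Final deadline: 1 April 2019.

1 April 2019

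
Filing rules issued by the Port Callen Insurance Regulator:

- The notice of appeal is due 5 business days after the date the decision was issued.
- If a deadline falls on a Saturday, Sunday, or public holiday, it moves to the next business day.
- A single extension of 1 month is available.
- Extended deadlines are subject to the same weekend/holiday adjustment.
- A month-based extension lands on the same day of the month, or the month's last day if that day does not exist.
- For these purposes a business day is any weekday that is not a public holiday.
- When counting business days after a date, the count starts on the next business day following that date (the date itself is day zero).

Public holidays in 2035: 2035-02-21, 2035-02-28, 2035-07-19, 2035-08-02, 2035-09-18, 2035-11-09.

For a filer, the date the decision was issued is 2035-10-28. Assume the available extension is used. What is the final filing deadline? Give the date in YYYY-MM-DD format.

5 business days after 2035-10-28, excluding weekends and holidays, is 2035-11-02.
2035-11-02 is a Friday and not a listed holiday, so it stands.
The 1 month extension carries 2035-11-02 to 2035-12-02.
Because 2035-12-02 is a Sunday, the deadline becomes 2035-12-03 (Monday).
Final deadline: 2035-12-03.

2035-12-03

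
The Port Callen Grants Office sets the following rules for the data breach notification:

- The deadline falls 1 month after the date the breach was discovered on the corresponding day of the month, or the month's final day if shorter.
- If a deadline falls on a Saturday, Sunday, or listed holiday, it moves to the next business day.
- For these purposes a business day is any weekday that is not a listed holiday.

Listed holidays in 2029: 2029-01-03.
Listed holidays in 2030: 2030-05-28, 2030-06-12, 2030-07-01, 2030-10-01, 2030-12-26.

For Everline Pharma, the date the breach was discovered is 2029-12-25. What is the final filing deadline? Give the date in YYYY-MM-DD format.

2030-01-25

1 month from 2029-12-25 is 2030-01-25.
Since 2030-01-25 is a Friday and not a holiday, the date is unchanged.
So the filing is due 2030-01-25.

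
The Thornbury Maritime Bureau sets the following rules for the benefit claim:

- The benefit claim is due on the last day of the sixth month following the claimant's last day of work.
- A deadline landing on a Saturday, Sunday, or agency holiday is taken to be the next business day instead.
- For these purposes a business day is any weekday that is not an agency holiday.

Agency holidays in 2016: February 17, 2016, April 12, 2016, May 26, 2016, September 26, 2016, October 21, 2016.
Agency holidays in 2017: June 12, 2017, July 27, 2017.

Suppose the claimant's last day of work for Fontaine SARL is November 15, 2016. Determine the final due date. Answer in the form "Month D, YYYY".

May 31, 2017

6 months after November 15, 2016 falls in May 2017; the last day of that month is May 31, 2017.
Since May 31, 2017 is a Wednesday and not a holiday, the date is unchanged.
Final deadline: May 31, 2017.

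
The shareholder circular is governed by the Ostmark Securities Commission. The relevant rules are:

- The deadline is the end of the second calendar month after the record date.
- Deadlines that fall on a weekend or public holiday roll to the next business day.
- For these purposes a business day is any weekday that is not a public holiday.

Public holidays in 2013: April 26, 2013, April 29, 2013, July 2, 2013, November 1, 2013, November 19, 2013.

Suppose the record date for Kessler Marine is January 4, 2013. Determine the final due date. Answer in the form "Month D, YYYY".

April 1, 2013

2 months after January 4, 2013 falls in March 2013; the last day of that month is March 31, 2013.
March 31, 2013 is a Sunday, so it moves to the next business day, April 1, 2013 (Monday).
Final deadline: April 1, 2013.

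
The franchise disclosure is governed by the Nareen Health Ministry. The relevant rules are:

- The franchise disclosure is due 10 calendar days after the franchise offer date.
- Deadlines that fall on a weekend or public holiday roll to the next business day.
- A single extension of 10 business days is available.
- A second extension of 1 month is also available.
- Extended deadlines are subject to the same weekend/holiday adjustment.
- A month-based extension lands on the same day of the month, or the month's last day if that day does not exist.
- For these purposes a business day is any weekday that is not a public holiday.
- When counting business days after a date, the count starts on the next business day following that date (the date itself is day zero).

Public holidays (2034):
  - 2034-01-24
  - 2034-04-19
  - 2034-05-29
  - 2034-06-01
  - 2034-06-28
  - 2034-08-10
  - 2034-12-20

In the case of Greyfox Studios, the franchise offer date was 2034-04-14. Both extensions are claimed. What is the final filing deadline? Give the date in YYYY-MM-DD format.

2034-06-08

10 calendar days after 2034-04-14 is 2034-04-24.
2034-04-24 (Monday) is already a business day.
Applying the 10-business-day extension: 10 business days after 2034-04-24 is 2034-05-08.
Since 2034-05-08 is a Monday and not a holiday, the date is unchanged.
The 1 month extension carries 2034-05-08 to 2034-06-08.
2034-06-08 falls on a Thursday, which is a business day, so no adjustment is needed.
Final deadline: 2034-06-08.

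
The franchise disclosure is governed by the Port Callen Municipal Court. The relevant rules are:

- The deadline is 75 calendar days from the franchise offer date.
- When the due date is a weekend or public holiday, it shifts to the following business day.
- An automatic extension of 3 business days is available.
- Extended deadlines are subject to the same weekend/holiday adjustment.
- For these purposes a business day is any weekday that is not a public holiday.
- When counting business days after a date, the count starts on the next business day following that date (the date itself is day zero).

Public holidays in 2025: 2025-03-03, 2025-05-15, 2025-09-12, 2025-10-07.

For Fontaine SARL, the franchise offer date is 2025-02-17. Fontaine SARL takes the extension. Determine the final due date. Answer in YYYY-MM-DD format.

75 calendar days after 2025-02-17 is 2025-05-03.
Because 2025-05-03 is a Saturday, the deadline becomes 2025-05-05 (Monday).
Applying the 3-business-day extension: 3 business days after 2025-05-05 is 2025-05-08.
2025-05-08 falls on a Thursday, which is a business day, so no adjustment is needed.
The final due date is 2025-05-08.

2025-05-08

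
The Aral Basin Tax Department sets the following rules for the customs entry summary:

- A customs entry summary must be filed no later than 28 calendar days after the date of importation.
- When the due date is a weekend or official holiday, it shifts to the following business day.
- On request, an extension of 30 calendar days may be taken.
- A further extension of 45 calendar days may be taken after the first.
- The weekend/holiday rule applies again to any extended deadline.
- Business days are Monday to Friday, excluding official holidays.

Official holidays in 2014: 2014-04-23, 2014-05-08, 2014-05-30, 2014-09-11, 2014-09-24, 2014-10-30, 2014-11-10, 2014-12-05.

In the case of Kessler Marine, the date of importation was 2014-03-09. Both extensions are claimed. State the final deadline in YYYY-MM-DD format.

2014-06-23

From 2014-03-09, 28 calendar days later is 2014-04-06.
2014-04-06 is a Sunday, so it moves to the next business day, 2014-04-07 (Monday).
With the 30-day extension, 2014-04-07 becomes 2014-05-07.
2014-05-07 (Wednesday) is already a business day.
Applying the 45-calendar-day extension: 2014-05-07 + 45 days = 2014-06-21.
Because 2014-06-21 is a Saturday, the deadline becomes 2014-06-23 (Monday).
So the filing is due 2014-06-23.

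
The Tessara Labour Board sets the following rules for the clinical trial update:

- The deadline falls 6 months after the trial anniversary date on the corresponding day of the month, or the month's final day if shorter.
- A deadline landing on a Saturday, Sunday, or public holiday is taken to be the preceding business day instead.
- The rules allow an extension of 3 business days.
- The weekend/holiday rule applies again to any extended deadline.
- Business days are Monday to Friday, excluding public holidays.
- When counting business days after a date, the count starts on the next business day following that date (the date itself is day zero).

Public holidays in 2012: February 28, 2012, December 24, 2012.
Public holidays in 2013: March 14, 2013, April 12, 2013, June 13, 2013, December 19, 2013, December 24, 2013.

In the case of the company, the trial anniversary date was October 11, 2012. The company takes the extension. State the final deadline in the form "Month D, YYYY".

6 months from October 11, 2012 is April 11, 2013.
Since April 11, 2013 is a Thursday and not a holiday, the date is unchanged.
Counting 3 further business days from April 11, 2013 reaches April 17, 2013.
April 17, 2013 falls on a Wednesday, which is a business day, so no adjustment is needed.
The final due date is April 17, 2013.

April 17, 2013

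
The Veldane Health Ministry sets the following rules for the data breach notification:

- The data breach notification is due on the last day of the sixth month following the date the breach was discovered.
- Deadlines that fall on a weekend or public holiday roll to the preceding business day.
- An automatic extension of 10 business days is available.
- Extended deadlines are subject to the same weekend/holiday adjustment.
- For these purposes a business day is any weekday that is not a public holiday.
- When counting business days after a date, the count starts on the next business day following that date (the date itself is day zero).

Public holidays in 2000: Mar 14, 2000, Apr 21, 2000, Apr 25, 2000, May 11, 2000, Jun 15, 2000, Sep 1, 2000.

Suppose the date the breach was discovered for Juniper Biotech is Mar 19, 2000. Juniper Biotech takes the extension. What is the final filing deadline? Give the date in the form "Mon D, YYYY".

6 months after Mar 19, 2000 falls in September 2000; the last day of that month is Sep 30, 2000.
Because Sep 30, 2000 is a Saturday, the deadline becomes Sep 29, 2000 (Friday).
The 10-business-day extension runs from Sep 29, 2000 to Oct 13, 2000.
Oct 13, 2000 is a Friday and not a listed holiday, so it stands.
Final deadline: Oct 13, 2000.

Oct 13, 2000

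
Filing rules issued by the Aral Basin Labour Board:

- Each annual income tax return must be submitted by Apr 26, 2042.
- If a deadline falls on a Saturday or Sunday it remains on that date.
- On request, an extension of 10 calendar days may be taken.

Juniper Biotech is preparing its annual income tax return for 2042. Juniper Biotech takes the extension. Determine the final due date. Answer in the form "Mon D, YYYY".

The stated deadline is Apr 26, 2042.
Apr 26, 2042 falls on a Saturday. The rules make no weekend/holiday allowance, so it remains Apr 26, 2042.
The 10-calendar-day extension moves the deadline from Apr 26, 2042 to May 6, 2042.
No adjustment is made for weekends or holidays, so May 6, 2042 stands.
The final due date is May 6, 2042.

May 6, 2042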